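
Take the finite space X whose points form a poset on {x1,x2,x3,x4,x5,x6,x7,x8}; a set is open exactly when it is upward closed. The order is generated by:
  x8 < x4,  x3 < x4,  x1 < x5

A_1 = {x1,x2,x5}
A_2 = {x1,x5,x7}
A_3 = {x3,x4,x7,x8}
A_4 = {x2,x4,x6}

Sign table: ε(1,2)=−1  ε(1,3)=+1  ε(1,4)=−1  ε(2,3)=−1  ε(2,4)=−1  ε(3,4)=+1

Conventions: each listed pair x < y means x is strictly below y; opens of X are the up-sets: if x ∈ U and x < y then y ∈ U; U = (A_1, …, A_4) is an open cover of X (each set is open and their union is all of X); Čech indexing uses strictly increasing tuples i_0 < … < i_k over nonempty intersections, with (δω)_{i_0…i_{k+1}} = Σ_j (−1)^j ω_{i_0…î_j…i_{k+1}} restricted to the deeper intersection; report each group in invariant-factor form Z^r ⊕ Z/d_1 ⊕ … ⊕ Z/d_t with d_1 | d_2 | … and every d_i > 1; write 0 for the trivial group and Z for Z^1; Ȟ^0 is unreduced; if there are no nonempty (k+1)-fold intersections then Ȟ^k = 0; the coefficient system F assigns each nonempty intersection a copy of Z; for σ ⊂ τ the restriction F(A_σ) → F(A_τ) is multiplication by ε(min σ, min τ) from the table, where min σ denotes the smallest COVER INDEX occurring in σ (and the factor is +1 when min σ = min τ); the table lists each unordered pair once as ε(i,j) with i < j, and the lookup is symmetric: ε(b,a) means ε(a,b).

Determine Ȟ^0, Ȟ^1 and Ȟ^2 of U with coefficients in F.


Ȟ^0(U;F) ≅ 0; Ȟ^1(U;F) ≅ Z/2; Ȟ^2(U;F) ≅ 0

intersection data:
  A12={x1,x5} A14={x2} A23={x7} A34={x4}
C dims 4,4; δ0: rk 4, SNF 1^3·2
Ȟ^0 = (4 − 4) − 0 = 0, so Ȟ^0 ≅ 0
Ȟ^1 = (4 − 0) − 4 = 0 plus torsion [2], so Ȟ^1 ≅ Z/2
Ȟ^2 = (0 − 0) − 0 = 0, so Ȟ^2 ≅ 0


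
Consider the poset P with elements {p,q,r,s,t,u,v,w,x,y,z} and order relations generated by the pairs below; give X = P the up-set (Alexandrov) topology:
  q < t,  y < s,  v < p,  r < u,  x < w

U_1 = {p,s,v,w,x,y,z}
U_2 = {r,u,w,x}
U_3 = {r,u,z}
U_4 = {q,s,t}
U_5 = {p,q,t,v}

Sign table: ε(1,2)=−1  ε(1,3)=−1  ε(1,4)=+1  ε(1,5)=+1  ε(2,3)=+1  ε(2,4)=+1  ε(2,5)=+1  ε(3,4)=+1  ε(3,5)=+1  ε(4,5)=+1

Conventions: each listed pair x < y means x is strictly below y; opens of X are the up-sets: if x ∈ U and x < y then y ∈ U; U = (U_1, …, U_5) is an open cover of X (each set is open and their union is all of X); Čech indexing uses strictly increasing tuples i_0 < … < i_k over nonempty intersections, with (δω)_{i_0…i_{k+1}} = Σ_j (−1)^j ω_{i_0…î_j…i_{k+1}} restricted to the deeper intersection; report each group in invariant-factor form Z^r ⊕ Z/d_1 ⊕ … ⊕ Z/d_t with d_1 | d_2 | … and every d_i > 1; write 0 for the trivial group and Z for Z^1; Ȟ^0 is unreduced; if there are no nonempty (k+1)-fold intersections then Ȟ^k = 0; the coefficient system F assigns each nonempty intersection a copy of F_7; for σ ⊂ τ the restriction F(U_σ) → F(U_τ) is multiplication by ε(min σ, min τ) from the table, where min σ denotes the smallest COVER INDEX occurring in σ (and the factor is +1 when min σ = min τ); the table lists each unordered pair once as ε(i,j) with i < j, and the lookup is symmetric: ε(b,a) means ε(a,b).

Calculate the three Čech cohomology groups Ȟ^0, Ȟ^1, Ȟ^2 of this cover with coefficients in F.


Ȟ^0 ≅ Z/7, Ȟ^1 ≅ Z/7 ⊕ Z/7, Ȟ^2 ≅ 0

nerve of the cover:
  U12={w,x} U13={z} U14={s} U15={p,v} U23={r,u} U45={q,t}
C dims 5,6; δ0: rk_F7 4
Ȟ^0 = (5 − 4) − 0 = 1, so Ȟ^0 ≅ Z/7
Ȟ^1 = (6 − 0) − 4 = 2, so Ȟ^1 ≅ Z/7 ⊕ Z/7
Ȟ^2 = (0 − 0) − 0 = 0, so Ȟ^2 ≅ 0


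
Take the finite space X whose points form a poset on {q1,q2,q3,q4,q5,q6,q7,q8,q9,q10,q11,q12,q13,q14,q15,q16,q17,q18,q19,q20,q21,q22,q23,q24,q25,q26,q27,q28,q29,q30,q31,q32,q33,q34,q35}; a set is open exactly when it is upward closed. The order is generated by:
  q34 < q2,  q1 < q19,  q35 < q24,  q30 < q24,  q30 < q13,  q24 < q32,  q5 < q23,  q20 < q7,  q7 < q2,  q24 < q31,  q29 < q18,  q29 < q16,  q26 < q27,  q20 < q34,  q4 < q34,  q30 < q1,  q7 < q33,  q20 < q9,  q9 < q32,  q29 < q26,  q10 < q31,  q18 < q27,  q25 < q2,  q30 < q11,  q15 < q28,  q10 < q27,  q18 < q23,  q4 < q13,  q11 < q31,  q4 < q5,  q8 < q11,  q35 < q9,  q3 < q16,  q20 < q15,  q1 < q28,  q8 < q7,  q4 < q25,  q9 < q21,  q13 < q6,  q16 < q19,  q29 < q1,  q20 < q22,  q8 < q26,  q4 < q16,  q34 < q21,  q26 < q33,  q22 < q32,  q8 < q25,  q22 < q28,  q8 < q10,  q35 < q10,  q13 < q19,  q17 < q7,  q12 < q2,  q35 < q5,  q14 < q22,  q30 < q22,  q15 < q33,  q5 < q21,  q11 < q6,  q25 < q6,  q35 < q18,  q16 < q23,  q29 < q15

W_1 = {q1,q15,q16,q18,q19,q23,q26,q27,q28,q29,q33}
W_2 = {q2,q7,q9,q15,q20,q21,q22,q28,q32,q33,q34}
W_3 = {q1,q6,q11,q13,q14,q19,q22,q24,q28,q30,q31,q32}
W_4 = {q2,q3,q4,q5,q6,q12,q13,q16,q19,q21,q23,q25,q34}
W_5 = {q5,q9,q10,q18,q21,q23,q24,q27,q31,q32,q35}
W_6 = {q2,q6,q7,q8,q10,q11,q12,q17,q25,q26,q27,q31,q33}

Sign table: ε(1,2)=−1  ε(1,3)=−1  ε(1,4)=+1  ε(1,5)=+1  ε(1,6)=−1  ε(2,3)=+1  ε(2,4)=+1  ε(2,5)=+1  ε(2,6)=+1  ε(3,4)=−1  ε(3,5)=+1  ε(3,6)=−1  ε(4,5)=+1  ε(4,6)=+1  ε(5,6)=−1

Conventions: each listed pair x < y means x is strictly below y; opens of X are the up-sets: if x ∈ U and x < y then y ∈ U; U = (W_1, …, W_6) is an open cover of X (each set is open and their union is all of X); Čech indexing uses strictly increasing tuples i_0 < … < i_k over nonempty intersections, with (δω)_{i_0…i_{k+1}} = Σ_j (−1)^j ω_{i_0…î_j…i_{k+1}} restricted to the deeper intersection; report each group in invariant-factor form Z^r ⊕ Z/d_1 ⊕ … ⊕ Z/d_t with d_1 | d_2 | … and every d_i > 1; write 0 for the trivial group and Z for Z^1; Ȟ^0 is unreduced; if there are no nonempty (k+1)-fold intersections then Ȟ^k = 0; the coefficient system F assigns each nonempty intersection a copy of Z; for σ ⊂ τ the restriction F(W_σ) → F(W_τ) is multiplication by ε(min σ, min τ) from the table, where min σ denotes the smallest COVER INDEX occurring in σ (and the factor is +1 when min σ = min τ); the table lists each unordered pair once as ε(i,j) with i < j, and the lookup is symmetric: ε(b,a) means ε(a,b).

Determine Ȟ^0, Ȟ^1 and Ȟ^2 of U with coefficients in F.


cover nerve:
  W12={q15,q28,q33} W13={q1,q19,q28} W14={q16,q19,q23} W15={q18,q23,q27} W16={q26,q27,q33} W23={q22,q28,q32} W24={q2,q21,q34} W25={q9,q21,q32} W26={q2,q7,q33} W34={q6,q13,q19} W35={q24,q31,q32} W36={q6,q11,q31} W45={q5,q21,q23} W46={q2,q6,q12,q25} W56={q10,q27,q31}
  W123={q28} W126={q33} W134={q19} W145={q23} W156={q27} W235={q32} W245={q21} W246={q2} W346={q6} W356={q31}
C dims 6,15,10; δ0: rk 6, SNF 1^5·2; δ1: rk 9, SNF 1^9
Ȟ^0: (6−6)−0=0 ⇒ 0
Ȟ^1: (15−9)−6=0 plus torsion [2] ⇒ Z/2
Ȟ^2: (10−0)−9=1 ⇒ Z

Ȟ^0 ≅ 0, Ȟ^1 ≅ Z/2, Ȟ^2 ≅ Z


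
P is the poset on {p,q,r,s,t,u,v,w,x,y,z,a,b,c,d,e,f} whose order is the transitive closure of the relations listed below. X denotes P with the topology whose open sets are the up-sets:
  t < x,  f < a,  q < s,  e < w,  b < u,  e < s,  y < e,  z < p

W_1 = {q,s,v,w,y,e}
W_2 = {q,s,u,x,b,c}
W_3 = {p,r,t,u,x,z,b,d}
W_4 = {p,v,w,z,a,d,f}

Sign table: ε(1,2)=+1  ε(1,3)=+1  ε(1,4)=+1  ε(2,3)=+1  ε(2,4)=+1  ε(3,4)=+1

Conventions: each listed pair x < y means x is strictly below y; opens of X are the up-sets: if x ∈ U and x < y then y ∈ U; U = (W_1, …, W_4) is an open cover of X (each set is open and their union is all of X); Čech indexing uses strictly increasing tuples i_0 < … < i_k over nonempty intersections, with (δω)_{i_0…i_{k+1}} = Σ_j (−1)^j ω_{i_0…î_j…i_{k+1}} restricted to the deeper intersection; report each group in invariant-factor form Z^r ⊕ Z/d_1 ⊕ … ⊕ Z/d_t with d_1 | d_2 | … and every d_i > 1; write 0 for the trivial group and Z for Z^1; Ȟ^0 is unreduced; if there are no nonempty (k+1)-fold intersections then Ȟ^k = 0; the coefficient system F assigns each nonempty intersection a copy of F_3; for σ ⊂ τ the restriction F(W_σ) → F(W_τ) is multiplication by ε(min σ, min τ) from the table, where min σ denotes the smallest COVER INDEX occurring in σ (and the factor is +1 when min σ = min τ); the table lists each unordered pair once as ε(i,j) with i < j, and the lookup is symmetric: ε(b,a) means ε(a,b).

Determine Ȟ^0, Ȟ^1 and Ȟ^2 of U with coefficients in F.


Ȟ^0 ≅ Z/3, Ȟ^1 ≅ Z/3 and Ȟ^2 ≅ 0

nerve simplices:
  W12={q,s} W14={v,w} W23={u,x,b} W34={p,z,d}
C dims 4,4; δ0: rk_F3 3
degree 0: 4−3−0 = 1 → Ȟ^0 ≅ Z/3
degree 1: 4−0−3 = 1 → Ȟ^1 ≅ Z/3
degree 2: 0−0−0 = 0 → Ȟ^2 ≅ 0


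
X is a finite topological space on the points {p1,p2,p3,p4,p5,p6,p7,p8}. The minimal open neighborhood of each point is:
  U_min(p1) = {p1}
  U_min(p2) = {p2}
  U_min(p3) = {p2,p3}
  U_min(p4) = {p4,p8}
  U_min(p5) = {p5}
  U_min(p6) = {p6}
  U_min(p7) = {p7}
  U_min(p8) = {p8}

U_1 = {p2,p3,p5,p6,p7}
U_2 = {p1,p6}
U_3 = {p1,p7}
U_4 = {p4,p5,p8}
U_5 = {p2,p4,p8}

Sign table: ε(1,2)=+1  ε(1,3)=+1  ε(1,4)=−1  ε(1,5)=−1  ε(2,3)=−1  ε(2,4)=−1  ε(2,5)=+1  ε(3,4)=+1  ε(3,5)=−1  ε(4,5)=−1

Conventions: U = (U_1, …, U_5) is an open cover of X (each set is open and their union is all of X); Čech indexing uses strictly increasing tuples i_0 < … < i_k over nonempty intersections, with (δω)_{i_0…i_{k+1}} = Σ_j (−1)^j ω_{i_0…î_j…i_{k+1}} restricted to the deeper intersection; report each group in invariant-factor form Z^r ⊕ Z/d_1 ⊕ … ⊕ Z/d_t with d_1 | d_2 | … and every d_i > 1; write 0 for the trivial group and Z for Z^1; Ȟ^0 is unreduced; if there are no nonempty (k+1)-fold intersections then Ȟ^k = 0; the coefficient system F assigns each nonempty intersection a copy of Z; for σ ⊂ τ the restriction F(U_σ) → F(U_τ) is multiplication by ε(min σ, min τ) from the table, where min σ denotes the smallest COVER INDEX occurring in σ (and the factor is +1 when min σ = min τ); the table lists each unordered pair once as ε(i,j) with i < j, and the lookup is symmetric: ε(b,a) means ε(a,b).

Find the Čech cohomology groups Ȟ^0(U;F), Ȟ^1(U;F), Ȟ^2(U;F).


Ȟ^0 ≅ 0, Ȟ^1 ≅ Z ⊕ Z/2 and Ȟ^2 ≅ 0

cover nerve:
  U12={p6} U13={p7} U14={p5} U15={p2} U23={p1} U45={p4,p8}
C dims 5,6; δ0: rk 5, SNF 1^4·2
Ȟ^0: (5−5)−0=0 ⇒ 0
Ȟ^1: (6−0)−5=1 plus torsion [2] ⇒ Z ⊕ Z/2
Ȟ^2: (0−0)−0=0 ⇒ 0


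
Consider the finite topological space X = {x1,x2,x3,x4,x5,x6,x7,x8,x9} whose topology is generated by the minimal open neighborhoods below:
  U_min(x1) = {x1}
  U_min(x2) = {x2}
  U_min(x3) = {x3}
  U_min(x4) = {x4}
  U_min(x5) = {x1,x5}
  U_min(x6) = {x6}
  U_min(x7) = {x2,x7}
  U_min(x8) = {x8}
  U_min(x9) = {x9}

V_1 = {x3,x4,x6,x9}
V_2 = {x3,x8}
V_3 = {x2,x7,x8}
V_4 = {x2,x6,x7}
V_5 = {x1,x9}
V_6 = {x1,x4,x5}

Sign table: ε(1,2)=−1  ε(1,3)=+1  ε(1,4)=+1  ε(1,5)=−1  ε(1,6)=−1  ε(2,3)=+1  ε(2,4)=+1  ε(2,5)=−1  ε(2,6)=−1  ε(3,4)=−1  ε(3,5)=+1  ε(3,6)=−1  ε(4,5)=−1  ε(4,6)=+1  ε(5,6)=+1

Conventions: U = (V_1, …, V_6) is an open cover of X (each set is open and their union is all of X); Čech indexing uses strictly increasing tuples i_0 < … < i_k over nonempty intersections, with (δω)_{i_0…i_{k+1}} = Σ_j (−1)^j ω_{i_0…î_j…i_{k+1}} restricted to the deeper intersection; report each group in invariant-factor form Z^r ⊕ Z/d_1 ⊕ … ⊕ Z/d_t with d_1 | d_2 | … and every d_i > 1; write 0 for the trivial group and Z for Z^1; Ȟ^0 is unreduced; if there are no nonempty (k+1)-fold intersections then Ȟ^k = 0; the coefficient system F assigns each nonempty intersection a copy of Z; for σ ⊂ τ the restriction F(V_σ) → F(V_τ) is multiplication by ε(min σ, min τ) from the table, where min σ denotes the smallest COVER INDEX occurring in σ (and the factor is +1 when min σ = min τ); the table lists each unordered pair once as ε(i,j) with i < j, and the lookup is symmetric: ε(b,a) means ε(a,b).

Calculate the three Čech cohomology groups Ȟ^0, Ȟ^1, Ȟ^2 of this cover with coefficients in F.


intersection data:
  V12={x3} V14={x6} V15={x9} V16={x4} V23={x8} V34={x2,x7} V56={x1}
C dims 6,7; δ0: rk 5, SNF 1^5
Ȟ^0 = (6 − 5) − 0 = 1, so Ȟ^0 ≅ Z
Ȟ^1 = (7 − 0) − 5 = 2, so Ȟ^1 ≅ Z^2
Ȟ^2 = (0 − 0) − 0 = 0, so Ȟ^2 ≅ 0

Ȟ^0 ≅ Z; Ȟ^1 ≅ Z^2; Ȟ^2 ≅ 0


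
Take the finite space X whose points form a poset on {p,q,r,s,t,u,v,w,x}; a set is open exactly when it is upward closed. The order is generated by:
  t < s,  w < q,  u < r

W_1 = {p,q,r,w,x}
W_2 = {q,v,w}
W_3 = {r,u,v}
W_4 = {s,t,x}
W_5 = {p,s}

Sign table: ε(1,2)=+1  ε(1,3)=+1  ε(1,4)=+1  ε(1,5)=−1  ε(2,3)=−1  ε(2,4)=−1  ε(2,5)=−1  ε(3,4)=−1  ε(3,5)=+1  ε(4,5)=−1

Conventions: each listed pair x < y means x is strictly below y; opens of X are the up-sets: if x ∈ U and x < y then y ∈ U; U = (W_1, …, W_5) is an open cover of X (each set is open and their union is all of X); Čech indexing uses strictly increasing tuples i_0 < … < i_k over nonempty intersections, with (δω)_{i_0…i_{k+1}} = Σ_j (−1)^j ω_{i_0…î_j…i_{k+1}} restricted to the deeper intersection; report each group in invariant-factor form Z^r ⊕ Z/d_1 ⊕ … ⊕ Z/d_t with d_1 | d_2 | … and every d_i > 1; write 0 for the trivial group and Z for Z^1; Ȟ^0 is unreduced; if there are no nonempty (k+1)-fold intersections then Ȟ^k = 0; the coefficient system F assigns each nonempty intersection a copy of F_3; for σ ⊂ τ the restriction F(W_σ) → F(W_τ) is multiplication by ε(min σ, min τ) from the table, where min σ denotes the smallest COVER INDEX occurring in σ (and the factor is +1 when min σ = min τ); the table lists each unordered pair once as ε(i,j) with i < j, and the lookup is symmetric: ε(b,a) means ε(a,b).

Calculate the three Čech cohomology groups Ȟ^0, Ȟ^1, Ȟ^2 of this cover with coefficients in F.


Ȟ^0 = 0, Ȟ^1 = Z/3 and Ȟ^2 = 0

nerve of the cover:
  W12={q,w} W13={r} W14={x} W15={p} W23={v} W45={s}
C dims 5,6; δ0: rk_F3 5
Ȟ^0 = (5 − 5) − 0 = 0, so Ȟ^0 ≅ 0
Ȟ^1 = (6 − 0) − 5 = 1, so Ȟ^1 ≅ Z/3
Ȟ^2 = (0 − 0) − 0 = 0, so Ȟ^2 ≅ 0


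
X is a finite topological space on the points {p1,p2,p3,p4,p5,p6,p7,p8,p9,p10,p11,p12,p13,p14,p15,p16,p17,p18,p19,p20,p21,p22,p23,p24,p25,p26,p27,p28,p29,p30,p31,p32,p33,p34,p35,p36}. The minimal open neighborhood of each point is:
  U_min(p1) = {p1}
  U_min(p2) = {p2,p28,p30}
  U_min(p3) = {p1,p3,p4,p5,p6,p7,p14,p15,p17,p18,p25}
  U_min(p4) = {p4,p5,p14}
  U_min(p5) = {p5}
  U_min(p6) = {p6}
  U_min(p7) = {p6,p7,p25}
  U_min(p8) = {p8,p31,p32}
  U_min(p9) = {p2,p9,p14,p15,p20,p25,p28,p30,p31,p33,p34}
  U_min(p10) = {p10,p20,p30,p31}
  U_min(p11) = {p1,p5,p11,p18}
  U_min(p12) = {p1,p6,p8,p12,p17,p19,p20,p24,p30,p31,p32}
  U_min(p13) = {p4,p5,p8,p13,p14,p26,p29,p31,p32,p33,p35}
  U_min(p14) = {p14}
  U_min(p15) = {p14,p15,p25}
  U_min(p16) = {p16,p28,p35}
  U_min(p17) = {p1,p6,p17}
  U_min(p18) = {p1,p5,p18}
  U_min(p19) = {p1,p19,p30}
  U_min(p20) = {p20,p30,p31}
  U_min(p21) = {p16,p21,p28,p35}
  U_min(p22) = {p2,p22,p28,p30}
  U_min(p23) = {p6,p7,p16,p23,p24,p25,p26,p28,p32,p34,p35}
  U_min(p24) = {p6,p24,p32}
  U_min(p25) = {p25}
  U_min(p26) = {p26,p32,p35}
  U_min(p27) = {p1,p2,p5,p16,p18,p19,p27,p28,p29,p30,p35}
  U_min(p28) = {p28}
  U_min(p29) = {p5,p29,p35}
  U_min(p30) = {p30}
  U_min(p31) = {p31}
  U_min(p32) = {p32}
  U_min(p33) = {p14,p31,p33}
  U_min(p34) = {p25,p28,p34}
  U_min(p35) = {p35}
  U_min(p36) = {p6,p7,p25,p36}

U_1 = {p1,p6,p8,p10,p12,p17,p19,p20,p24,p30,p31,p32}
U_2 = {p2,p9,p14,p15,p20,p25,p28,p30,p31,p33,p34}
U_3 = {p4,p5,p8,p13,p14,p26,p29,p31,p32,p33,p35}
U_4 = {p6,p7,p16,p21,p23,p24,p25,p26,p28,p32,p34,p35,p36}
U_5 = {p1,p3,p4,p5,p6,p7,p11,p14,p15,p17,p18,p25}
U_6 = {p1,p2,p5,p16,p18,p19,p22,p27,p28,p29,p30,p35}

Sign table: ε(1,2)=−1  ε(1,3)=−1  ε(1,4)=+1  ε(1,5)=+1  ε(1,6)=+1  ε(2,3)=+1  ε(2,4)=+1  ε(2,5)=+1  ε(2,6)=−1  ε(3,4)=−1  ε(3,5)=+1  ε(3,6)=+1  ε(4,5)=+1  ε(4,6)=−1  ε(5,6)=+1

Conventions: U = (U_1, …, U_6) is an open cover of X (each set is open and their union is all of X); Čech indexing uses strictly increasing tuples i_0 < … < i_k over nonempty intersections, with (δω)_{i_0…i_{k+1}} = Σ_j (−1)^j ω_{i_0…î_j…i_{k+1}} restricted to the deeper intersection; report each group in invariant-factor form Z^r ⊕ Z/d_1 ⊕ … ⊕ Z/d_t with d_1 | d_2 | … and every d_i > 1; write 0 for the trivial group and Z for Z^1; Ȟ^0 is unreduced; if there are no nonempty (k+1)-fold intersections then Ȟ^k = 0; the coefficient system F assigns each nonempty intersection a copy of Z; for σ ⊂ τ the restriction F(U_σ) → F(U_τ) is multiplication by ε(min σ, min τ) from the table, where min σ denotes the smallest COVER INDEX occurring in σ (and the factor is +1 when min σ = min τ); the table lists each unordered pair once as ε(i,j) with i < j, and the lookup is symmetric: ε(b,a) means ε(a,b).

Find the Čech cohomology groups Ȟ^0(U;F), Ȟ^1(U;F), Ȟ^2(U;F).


Ȟ^0(U;F) ≅ 0; Ȟ^1(U;F) ≅ Z/2; Ȟ^2(U;F) ≅ Z

nerve simplices:
  U12={p20,p30,p31} U13={p8,p31,p32} U14={p6,p24,p32} U15={p1,p6,p17} U16={p1,p19,p30} U23={p14,p31,p33} U24={p25,p28,p34} U25={p14,p15,p25} U26={p2,p28,p30} U34={p26,p32,p35} U35={p4,p5,p14} U36={p5,p29,p35} U45={p6,p7,p25} U46={p16,p28,p35} U56={p1,p5,p18}
  U123={p31} U126={p30} U134={p32} U145={p6} U156={p1} U235={p14} U245={p25} U246={p28} U346={p35} U356={p5}
C dims 6,15,10; δ0: rk 6, SNF 1^5·2; δ1: rk 9, SNF 1^9
degree 0: 6−6−0 = 0 → Ȟ^0 ≅ 0
degree 1: 15−9−6 = 0 plus torsion [2] → Ȟ^1 ≅ Z/2
degree 2: 10−0−9 = 1 → Ȟ^2 ≅ Z


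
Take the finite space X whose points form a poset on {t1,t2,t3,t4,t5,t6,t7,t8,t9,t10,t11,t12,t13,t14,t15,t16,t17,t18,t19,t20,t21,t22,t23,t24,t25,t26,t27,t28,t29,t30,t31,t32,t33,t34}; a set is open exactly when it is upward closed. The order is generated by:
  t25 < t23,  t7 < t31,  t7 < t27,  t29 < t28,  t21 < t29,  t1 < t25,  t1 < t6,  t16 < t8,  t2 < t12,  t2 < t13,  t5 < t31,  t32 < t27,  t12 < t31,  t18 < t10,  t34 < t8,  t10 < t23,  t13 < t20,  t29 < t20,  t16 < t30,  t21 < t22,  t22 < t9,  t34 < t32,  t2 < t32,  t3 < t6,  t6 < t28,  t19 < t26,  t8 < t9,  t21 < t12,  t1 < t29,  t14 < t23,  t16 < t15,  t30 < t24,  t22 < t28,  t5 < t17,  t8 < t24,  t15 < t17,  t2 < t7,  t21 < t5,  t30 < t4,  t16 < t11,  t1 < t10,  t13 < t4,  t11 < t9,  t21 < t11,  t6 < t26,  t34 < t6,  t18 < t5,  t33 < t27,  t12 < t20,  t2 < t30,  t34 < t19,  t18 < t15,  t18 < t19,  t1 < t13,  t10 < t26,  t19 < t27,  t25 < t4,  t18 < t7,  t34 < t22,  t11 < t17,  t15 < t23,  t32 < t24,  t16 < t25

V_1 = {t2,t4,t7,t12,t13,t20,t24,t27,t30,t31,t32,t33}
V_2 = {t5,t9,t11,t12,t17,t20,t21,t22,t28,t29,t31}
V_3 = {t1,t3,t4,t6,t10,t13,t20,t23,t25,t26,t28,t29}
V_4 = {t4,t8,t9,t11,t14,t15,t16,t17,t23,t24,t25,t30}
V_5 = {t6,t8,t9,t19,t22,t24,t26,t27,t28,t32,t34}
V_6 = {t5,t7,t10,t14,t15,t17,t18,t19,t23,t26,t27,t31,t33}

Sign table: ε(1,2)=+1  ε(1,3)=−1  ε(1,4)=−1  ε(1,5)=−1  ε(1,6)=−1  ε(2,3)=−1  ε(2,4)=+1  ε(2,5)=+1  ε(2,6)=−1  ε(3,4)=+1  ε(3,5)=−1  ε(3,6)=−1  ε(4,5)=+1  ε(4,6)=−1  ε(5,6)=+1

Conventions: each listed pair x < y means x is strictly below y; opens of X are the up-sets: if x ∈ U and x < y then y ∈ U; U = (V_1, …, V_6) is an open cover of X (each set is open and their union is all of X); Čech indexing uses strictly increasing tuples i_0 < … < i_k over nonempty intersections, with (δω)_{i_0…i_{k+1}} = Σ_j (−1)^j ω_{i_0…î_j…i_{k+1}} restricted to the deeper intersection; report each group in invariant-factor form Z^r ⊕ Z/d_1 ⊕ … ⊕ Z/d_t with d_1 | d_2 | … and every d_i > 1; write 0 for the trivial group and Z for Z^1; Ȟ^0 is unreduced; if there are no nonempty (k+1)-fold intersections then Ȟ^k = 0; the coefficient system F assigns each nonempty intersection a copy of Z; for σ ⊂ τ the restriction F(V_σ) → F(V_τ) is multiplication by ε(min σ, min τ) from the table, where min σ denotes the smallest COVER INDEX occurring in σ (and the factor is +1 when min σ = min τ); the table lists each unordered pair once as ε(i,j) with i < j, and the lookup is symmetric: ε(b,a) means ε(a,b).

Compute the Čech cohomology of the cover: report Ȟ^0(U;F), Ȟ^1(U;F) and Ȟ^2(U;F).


Ȟ^0 ≅ 0, Ȟ^1 ≅ Z/2 and Ȟ^2 ≅ Z

nerve of the cover:
  V12={t12,t20,t31} V13={t4,t13,t20} V14={t4,t24,t30} V15={t24,t27,t32} V16={t7,t27,t31,t33} V23={t20,t28,t29} V24={t9,t11,t17} V25={t9,t22,t28} V26={t5,t17,t31} V34={t4,t23,t25} V35={t6,t26,t28} V36={t10,t23,t26} V45={t8,t9,t24} V46={t14,t15,t17,t23} V56={t19,t26,t27}
  V123={t20} V126={t31} V134={t4} V145={t24} V156={t27} V235={t28} V245={t9} V246={t17} V346={t23} V356={t26}
C dims 6,15,10; δ0: rk 6, SNF 1^5·2; δ1: rk 9, SNF 1^9
Ȟ^0 = (6 − 6) − 0 = 0, so Ȟ^0 ≅ 0
Ȟ^1 = (15 − 9) − 6 = 0 plus torsion [2], so Ȟ^1 ≅ Z/2
Ȟ^2 = (10 − 0) − 9 = 1, so Ȟ^2 ≅ Z


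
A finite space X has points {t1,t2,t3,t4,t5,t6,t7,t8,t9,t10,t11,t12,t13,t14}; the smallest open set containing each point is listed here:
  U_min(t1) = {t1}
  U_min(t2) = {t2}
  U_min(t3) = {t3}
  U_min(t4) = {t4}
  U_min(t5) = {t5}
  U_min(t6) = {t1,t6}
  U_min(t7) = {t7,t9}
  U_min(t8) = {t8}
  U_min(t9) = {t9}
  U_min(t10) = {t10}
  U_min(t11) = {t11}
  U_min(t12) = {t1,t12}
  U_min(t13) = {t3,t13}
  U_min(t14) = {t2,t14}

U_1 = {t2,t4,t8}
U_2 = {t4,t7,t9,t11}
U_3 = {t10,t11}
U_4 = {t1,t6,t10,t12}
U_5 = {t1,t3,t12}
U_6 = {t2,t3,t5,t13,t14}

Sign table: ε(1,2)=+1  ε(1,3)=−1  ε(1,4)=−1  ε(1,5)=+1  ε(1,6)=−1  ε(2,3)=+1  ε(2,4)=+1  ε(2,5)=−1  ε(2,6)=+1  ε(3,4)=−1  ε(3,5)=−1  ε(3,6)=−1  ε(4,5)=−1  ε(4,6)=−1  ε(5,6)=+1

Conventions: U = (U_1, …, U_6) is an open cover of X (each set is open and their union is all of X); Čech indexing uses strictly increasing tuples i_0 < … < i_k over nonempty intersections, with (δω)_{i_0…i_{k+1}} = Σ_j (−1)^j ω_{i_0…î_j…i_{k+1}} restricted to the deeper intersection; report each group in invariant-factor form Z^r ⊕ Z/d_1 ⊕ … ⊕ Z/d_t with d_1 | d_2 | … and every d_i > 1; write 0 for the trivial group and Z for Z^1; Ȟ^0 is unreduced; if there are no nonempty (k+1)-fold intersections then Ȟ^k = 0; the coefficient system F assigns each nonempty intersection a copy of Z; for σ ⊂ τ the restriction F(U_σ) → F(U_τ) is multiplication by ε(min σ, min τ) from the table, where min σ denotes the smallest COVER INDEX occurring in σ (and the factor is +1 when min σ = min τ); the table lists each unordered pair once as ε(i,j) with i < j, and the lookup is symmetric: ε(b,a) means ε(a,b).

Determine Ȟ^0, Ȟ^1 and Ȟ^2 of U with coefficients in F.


nonempty intersections:
  U12={t4} U16={t2} U23={t11} U34={t10} U45={t1,t12} U56={t3}
C dims 6,6; δ0: rk 6, SNF 1^5·2
Ȟ^0: (6−6)−0=0 ⇒ 0
Ȟ^1: (6−0)−6=0 plus torsion [2] ⇒ Z/2
Ȟ^2: (0−0)−0=0 ⇒ 0

Ȟ^0(U;F) ≅ 0, Ȟ^1(U;F) ≅ Z/2, Ȟ^2(U;F) ≅ 0


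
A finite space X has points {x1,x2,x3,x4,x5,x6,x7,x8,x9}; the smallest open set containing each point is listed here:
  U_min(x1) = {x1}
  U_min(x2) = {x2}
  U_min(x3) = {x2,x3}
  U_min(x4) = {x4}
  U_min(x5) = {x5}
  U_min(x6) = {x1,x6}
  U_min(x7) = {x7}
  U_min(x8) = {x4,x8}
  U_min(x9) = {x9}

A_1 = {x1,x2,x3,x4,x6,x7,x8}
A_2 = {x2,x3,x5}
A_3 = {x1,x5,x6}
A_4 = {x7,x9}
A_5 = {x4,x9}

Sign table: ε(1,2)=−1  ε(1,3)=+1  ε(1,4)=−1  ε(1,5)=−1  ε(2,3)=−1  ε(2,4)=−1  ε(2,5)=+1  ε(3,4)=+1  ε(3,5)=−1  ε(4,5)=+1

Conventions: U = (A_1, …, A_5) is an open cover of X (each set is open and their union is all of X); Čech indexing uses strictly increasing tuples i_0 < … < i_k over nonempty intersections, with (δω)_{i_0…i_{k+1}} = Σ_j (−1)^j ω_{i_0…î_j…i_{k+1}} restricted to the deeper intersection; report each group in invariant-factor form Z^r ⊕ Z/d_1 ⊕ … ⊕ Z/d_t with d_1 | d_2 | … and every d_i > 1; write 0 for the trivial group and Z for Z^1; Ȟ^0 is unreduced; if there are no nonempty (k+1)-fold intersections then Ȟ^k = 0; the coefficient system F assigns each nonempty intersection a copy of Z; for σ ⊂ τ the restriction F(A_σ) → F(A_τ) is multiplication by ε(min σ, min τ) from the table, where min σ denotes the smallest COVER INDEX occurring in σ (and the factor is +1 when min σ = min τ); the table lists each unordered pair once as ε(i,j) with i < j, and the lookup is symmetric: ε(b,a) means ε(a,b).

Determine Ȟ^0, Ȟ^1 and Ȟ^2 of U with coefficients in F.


Ȟ^0 = Z, Ȟ^1 = Z^2, Ȟ^2 = 0

cover nerve:
  A12={x2,x3} A13={x1,x6} A14={x7} A15={x4} A23={x5} A45={x9}
C dims 5,6; δ0: rk 4, SNF 1^4
Ȟ^0: (5−4)−0=1 ⇒ Z
Ȟ^1: (6−0)−4=2 ⇒ Z^2
Ȟ^2: (0−0)−0=0 ⇒ 0


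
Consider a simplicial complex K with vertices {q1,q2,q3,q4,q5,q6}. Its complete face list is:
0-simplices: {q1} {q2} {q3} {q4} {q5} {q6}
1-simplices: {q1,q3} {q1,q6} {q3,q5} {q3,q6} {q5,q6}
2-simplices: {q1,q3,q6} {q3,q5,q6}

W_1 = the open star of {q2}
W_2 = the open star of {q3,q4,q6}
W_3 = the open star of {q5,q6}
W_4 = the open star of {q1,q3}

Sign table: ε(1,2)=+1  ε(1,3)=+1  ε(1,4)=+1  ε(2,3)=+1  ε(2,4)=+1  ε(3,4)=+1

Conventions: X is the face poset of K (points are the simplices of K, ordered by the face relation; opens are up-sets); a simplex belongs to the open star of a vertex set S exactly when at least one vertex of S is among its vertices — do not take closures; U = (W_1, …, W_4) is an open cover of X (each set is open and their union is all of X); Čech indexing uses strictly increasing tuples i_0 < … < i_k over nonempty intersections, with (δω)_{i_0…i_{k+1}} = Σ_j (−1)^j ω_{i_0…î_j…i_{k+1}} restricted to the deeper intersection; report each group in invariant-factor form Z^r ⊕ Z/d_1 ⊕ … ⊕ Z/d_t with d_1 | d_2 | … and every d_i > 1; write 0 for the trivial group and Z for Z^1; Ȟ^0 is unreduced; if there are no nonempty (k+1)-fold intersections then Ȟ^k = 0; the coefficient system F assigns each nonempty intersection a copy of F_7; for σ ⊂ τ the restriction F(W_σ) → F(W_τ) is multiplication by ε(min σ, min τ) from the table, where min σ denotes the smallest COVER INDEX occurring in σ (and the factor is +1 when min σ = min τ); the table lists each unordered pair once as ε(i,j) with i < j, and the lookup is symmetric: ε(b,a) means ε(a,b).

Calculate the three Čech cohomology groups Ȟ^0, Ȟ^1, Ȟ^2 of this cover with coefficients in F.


nonempty overlaps:
  W1={{q2}} W2={{q3},{q4},{q6},{q1,q3},{q1,q6},{q3,q5},{q3,q6},{q5,q6},{q1,q3,q6},{q3,q5,q6}} W3={{q5},{q6},{q1,q6},{q3,q5},{q3,q6},{q5,q6},{q1,q3,q6},{q3,q5,q6}} W4={{q1},{q3},{q1,q3},{q1,q6},{q3,q5},{q3,q6},{q1,q3,q6},{q3,q5,q6}}
  W23={{q6},{q1,q6},{q3,q5},{q3,q6},{q5,q6},{q1,q3,q6},{q3,q5,q6}} W24={{q3},{q1,q3},{q1,q6},{q3,q5},{q3,q6},{q1,q3,q6},{q3,q5,q6}} W34={{q1,q6},{q3,q5},{q3,q6},{q1,q3,q6},{q3,q5,q6}}
  W234={{q1,q6},{q3,q5},{q3,q6},{q1,q3,q6},{q3,q5,q6}}
C dims 4,3,1; δ0: rk_F7 2; δ1: rk_F7 1
degree 0: 4−2−0 = 2 → Ȟ^0 ≅ Z/7 ⊕ Z/7
degree 1: 3−1−2 = 0 → Ȟ^1 ≅ 0
degree 2: 1−0−1 = 0 → Ȟ^2 ≅ 0

Ȟ^0(U;F) ≅ Z/7 ⊕ Z/7, Ȟ^1(U;F) ≅ 0 and Ȟ^2(U;F) ≅ 0


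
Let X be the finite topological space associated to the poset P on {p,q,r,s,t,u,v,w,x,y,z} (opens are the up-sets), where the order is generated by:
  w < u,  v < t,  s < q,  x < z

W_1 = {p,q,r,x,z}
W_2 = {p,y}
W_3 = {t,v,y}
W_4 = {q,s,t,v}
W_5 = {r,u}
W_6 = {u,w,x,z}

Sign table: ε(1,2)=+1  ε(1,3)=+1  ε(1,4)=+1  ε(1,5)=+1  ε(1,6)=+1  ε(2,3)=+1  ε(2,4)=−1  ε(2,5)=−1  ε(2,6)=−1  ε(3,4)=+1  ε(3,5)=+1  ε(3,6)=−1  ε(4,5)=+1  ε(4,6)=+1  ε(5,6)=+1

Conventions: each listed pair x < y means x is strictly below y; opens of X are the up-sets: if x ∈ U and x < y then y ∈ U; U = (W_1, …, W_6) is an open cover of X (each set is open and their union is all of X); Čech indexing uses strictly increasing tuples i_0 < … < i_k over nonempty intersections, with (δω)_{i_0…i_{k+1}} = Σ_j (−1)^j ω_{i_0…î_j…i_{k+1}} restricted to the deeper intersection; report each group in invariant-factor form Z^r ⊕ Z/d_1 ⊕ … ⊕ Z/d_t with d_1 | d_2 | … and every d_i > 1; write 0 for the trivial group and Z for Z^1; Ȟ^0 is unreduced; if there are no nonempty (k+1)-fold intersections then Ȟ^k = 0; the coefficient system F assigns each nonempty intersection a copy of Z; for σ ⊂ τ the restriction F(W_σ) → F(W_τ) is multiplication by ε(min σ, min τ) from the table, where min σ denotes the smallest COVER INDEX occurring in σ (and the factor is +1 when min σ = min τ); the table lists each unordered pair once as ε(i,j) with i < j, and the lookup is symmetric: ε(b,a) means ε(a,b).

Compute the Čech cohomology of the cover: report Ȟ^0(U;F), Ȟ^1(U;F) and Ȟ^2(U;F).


nonempty overlaps:
  W12={p} W14={q} W15={r} W16={x,z} W23={y} W34={t,v} W56={u}
C dims 6,7; δ0: rk 5, SNF 1^5
degree 0: 6−5−0 = 1 → Ȟ^0 ≅ Z
degree 1: 7−0−5 = 2 → Ȟ^1 ≅ Z^2
degree 2: 0−0−0 = 0 → Ȟ^2 ≅ 0

Ȟ^0 ≅ Z,  Ȟ^1 ≅ Z^2,  Ȟ^2 ≅ 0


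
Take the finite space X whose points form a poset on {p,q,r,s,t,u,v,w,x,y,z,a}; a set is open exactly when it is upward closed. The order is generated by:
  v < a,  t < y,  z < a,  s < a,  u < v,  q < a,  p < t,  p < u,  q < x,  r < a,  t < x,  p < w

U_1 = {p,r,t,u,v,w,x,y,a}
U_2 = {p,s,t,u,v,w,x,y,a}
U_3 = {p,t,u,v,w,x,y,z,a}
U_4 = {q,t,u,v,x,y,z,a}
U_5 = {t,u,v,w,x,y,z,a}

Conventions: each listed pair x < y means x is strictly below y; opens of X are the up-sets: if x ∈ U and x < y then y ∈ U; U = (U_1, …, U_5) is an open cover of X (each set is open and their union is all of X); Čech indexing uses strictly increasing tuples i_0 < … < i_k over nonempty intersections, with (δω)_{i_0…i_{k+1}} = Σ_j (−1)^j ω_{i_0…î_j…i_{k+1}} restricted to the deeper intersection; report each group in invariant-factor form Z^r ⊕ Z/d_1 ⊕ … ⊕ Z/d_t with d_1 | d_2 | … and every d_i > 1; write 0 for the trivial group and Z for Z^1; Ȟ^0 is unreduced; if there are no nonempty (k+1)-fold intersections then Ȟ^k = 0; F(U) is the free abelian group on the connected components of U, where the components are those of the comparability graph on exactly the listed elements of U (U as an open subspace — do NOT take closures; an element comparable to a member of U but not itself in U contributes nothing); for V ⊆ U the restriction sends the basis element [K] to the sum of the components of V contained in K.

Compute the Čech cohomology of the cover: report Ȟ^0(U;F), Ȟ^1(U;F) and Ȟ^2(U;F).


nonempty intersections:
  U12={p,t,u,v,w,x,y,a} U13={p,t,u,v,w,x,y,a} U14={t,u,v,x,y,a} U15={t,u,v,w,x,y,a} U23={p,t,u,v,w,x,y,a} U24={t,u,v,x,y,a} U25={t,u,v,w,x,y,a} U34={t,u,v,x,y,z,a} U35={t,u,v,w,x,y,z,a} U45={t,u,v,x,y,z,a}
  U123={p,t,u,v,w,x,y,a} U124={t,u,v,x,y,a} U125={t,u,v,w,x,y,a} U134={t,u,v,x,y,a} U135={t,u,v,w,x,y,a} U145={t,u,v,x,y,a} U234={t,u,v,x,y,a} U235={t,u,v,w,x,y,a} U245={t,u,v,x,y,a} U345={t,u,v,x,y,z,a}
  U1234={t,u,v,x,y,a} U1235={t,u,v,w,x,y,a} U1245={t,u,v,x,y,a} U1345={t,u,v,x,y,a} U2345={t,u,v,x,y,a}
  U12345={t,u,v,x,y,a}
components per intersection:
  U1: {p,r,t,u,v,w,x,y,a}
  U2: {p,s,t,u,v,w,x,y,a}
  U3: {p,t,u,v,w,x,y,z,a}
  U4: {q,t,u,v,x,y,z,a}
  U5: {t,x,y} {u,v,z,a} {w}
  U12: {p,t,u,v,w,x,y,a}
  U13: {p,t,u,v,w,x,y,a}
  U14: {t,x,y} {u,v,a}
  U15: {t,x,y} {u,v,a} {w}
  U23: {p,t,u,v,w,x,y,a}
  U24: {t,x,y} {u,v,a}
  U25: {t,x,y} {u,v,a} {w}
  U34: {t,x,y} {u,v,z,a}
  U35: {t,x,y} {u,v,z,a} {w}
  U45: {t,x,y} {u,v,z,a}
  U123: {p,t,u,v,w,x,y,a}
  U124: {t,x,y} {u,v,a}
  U125: {t,x,y} {u,v,a} {w}
  U134: {t,x,y} {u,v,a}
  U135: {t,x,y} {u,v,a} {w}
  U145: {t,x,y} {u,v,a}
  U234: {t,x,y} {u,v,a}
  U235: {t,x,y} {u,v,a} {w}
  U245: {t,x,y} {u,v,a}
  U345: {t,x,y} {u,v,z,a}
  U1234: {t,x,y} {u,v,a}
  U1235: {t,x,y} {u,v,a} {w}
  U1245: {t,x,y} {u,v,a}
  U1345: {t,x,y} {u,v,a}
  U2345: {t,x,y} {u,v,a}
  U12345: {t,x,y} {u,v,a}
C dims 7,20,22,11; δ0: rk 6, SNF 1^6; δ1: rk 13, SNF 1^13; δ2: rk 9, SNF 1^9
Ȟ^0: (7−6)−0=1 ⇒ Z
Ȟ^1: (20−13)−6=1 ⇒ Z
Ȟ^2: (22−9)−13=0 ⇒ 0

Ȟ^0(U;F) ≅ Z; Ȟ^1(U;F) ≅ Z; Ȟ^2(U;F) ≅ 0


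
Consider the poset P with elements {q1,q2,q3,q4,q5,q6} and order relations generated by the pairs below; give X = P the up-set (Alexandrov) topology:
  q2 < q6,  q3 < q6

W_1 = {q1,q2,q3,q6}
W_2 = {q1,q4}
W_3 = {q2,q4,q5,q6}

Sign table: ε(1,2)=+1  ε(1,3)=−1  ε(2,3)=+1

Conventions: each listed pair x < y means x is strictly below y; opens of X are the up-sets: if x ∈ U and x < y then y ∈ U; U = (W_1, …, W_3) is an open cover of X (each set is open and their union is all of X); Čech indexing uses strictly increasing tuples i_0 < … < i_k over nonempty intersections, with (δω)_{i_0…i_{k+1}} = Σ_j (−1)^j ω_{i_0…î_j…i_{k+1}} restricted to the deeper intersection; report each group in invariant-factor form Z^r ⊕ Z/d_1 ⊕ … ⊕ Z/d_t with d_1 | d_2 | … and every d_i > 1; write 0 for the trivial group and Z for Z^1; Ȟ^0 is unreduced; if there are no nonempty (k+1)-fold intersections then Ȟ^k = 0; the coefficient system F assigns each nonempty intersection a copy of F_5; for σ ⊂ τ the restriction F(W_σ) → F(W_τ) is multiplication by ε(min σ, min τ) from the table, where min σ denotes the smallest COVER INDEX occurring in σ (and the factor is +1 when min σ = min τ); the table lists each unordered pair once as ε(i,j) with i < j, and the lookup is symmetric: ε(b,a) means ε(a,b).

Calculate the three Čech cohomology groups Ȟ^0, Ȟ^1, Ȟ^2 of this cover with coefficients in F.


intersection data:
  W12={q1} W13={q2,q6} W23={q4}
C dims 3,3; δ0: rk_F5 3
Ȟ^0 = (3 − 3) − 0 = 0, so Ȟ^0 ≅ 0
Ȟ^1 = (3 − 0) − 3 = 0, so Ȟ^1 ≅ 0
Ȟ^2 = (0 − 0) − 0 = 0, so Ȟ^2 ≅ 0

Ȟ^0 ≅ 0, Ȟ^1 ≅ 0 and Ȟ^2 ≅ 0


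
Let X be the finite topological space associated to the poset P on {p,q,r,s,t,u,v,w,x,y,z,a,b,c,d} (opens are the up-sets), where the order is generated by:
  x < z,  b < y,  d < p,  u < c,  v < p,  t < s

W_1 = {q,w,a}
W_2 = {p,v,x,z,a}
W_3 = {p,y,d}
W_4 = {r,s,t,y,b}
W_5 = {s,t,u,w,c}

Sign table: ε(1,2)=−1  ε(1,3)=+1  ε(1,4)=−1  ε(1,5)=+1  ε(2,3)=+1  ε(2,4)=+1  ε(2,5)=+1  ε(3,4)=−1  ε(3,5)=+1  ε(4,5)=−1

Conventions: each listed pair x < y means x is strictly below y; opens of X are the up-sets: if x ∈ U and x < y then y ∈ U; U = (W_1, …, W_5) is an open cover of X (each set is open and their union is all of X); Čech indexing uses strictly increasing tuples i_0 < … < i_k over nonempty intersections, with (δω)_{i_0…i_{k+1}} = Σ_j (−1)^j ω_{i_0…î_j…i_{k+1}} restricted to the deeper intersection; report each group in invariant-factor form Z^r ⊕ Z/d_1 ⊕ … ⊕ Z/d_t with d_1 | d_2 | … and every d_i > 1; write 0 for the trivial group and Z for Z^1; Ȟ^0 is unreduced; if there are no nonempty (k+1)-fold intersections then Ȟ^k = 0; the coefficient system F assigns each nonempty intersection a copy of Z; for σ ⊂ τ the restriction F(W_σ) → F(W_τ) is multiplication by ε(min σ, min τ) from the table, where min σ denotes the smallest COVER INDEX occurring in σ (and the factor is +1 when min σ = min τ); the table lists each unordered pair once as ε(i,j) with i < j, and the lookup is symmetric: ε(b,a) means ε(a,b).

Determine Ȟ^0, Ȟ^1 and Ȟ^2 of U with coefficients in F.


nerve of the cover:
  W12={a} W15={w} W23={p} W34={y} W45={s,t}
C dims 5,5; δ0: rk 5, SNF 1^4·2
Ȟ^0 = (5 − 5) − 0 = 0, so Ȟ^0 ≅ 0
Ȟ^1 = (5 − 0) − 5 = 0 plus torsion [2], so Ȟ^1 ≅ Z/2
Ȟ^2 = (0 − 0) − 0 = 0, so Ȟ^2 ≅ 0

Ȟ^0 ≅ 0; Ȟ^1 ≅ Z/2; Ȟ^2 ≅ 0


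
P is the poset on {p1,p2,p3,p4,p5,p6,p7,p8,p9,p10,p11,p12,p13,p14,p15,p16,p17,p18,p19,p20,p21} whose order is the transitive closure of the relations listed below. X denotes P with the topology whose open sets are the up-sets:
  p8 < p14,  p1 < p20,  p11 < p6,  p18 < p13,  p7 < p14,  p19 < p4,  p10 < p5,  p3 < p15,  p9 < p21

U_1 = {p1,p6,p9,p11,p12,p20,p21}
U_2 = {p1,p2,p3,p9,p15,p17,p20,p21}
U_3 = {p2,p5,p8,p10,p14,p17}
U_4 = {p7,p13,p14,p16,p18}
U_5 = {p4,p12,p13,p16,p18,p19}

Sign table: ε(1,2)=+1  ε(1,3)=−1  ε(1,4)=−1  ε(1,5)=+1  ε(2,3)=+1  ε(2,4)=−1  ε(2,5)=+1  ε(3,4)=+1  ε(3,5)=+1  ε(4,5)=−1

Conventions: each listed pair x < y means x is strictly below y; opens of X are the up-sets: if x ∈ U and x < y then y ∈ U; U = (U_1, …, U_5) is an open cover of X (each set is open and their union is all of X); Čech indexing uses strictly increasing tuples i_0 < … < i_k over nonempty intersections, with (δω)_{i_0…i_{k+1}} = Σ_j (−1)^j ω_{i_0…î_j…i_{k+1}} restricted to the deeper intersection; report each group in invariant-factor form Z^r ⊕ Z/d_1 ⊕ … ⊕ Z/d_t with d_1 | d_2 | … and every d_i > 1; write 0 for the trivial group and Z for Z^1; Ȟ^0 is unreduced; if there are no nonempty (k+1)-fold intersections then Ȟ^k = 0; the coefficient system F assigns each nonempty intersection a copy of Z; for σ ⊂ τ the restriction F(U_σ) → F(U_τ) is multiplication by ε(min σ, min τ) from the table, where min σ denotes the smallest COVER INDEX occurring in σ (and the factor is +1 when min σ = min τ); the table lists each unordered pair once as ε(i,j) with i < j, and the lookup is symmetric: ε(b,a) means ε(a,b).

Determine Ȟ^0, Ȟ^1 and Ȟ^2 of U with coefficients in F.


nonempty intersections:
  U12={p1,p9,p20,p21} U15={p12} U23={p2,p17} U34={p14} U45={p13,p16,p18}
C dims 5,5; δ0: rk 5, SNF 1^4·2
Ȟ^0: (5−5)−0=0 ⇒ 0
Ȟ^1: (5−0)−5=0 plus torsion [2] ⇒ Z/2
Ȟ^2: (0−0)−0=0 ⇒ 0

Ȟ^0 ≅ 0, Ȟ^1 ≅ Z/2, Ȟ^2 ≅ 0


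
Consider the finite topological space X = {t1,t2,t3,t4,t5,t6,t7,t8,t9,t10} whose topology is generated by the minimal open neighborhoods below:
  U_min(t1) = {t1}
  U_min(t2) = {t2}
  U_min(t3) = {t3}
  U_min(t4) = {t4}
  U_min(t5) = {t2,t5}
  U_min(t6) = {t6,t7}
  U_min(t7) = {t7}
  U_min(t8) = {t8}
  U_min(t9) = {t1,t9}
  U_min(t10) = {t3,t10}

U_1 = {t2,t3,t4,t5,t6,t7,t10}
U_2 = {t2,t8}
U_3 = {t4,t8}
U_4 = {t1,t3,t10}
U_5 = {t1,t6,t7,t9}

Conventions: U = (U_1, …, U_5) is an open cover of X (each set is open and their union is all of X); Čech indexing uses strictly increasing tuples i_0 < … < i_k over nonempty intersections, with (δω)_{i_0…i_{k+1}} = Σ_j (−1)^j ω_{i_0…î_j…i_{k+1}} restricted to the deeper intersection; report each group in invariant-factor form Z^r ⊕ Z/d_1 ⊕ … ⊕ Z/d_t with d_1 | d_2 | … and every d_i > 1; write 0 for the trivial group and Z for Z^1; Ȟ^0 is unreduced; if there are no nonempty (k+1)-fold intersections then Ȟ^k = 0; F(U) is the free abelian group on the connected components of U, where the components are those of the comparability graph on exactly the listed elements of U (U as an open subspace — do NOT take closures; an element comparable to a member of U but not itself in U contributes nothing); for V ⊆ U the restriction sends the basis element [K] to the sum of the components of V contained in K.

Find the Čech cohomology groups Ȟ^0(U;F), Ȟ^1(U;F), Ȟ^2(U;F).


intersection data:
  U12={t2} U13={t4} U14={t3,t10} U15={t6,t7} U23={t8} U45={t1}
components per intersection:
  U1: {t2,t5} {t3,t10} {t4} {t6,t7}
  U2: {t2} {t8}
  U3: {t4} {t8}
  U4: {t1} {t3,t10}
  U5: {t1,t9} {t6,t7}
  U12: {t2}
  U13: {t4}
  U14: {t3,t10}
  U15: {t6,t7}
  U23: {t8}
  U45: {t1}
C dims 12,6; δ0: rk 6, SNF 1^6
Ȟ^0 = (12 − 6) − 0 = 6, so Ȟ^0 ≅ Z^6
Ȟ^1 = (6 − 0) − 6 = 0, so Ȟ^1 ≅ 0
Ȟ^2 = (0 − 0) − 0 = 0, so Ȟ^2 ≅ 0

Ȟ^0 = Z^6; Ȟ^1 = 0; Ȟ^2 = 0


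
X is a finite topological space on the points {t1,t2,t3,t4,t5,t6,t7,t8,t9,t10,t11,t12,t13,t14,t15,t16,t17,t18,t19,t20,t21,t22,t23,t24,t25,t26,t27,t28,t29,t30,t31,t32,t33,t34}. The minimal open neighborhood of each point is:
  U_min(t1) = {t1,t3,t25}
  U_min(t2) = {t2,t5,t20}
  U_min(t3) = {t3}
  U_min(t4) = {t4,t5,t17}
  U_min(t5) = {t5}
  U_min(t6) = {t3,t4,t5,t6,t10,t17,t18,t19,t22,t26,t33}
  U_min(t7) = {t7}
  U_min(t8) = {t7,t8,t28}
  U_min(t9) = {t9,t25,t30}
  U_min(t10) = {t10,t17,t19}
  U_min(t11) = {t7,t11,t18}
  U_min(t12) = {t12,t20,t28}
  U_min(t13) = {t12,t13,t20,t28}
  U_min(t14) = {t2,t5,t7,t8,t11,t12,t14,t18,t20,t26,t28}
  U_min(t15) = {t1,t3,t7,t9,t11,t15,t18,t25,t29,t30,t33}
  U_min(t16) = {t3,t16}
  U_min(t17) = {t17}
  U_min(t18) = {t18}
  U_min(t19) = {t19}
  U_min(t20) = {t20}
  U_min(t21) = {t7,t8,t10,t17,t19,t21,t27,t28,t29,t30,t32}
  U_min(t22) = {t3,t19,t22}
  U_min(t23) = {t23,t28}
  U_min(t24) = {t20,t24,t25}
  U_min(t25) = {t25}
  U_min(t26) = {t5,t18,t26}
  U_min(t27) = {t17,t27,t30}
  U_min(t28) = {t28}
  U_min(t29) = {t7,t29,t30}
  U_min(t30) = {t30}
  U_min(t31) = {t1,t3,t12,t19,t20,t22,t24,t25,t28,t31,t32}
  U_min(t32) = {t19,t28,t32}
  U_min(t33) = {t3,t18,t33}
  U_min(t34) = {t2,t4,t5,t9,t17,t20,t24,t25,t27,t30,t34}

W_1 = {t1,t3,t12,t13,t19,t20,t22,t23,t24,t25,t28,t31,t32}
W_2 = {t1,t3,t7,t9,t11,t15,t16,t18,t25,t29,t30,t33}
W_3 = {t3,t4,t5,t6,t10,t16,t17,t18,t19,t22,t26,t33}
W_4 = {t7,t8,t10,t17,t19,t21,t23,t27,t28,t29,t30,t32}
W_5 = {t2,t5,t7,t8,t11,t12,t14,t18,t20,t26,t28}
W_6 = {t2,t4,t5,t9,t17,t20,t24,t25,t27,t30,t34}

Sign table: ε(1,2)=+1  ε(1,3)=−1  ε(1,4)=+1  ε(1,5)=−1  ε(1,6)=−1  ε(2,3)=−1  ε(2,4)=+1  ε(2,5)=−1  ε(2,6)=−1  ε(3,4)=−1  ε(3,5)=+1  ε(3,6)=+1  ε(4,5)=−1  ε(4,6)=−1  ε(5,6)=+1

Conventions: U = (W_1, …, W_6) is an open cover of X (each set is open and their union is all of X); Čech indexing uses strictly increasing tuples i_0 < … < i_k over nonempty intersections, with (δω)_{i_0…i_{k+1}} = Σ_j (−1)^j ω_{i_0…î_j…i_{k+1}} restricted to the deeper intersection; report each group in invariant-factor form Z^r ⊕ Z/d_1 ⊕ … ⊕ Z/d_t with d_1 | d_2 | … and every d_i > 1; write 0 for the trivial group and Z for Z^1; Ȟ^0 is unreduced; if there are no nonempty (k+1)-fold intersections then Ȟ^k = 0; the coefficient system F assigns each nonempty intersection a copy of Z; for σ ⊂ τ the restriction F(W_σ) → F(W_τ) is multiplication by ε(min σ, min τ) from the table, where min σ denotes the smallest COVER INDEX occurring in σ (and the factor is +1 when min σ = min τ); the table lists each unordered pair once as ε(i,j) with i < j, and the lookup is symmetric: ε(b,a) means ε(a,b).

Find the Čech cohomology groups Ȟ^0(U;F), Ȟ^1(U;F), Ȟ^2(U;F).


nonempty intersections:
  W12={t1,t3,t25} W13={t3,t19,t22} W14={t19,t23,t28,t32} W15={t12,t20,t28} W16={t20,t24,t25} W23={t3,t16,t18,t33} W24={t7,t29,t30} W25={t7,t11,t18} W26={t9,t25,t30} W34={t10,t17,t19} W35={t5,t18,t26} W36={t4,t5,t17} W45={t7,t8,t28} W46={t17,t27,t30} W56={t2,t5,t20}
  W123={t3} W126={t25} W134={t19} W145={t28} W156={t20} W235={t18} W245={t7} W246={t30} W346={t17} W356={t5}
C dims 6,15,10; δ0: rk 5, SNF 1^5; δ1: rk 10, SNF 1^9·2
Ȟ^0: (6−5)−0=1 ⇒ Z
Ȟ^1: (15−10)−5=0 ⇒ 0
Ȟ^2: (10−0)−10=0 plus torsion [2] ⇒ Z/2

Ȟ^0(U;F) ≅ Z, Ȟ^1(U;F) ≅ 0, Ȟ^2(U;F) ≅ Z/2
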